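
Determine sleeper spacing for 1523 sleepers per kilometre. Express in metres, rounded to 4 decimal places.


Spacing = 1000 m / number of sleepers
Spacing = 1000 / 1523
Spacing = 0.6566 m

0.6566


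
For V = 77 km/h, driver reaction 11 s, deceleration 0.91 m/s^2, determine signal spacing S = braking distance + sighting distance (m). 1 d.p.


V = 77 / 3.6 = 21.3889 m/s
Braking distance = 21.3889^2 / (2*0.91) = 251.3651 m
Sighting distance = 21.3889 * 11 = 235.2778 m
S = 251.3651 + 235.2778 = 486.6 m

486.6


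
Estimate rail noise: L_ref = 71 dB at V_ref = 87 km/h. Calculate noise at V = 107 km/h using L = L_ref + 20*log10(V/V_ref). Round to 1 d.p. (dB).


V/V_ref = 107 / 87 = 1.229885
log10(1.229885) = 0.089865
20 * 0.089865 = 1.7973
L = 71 + 1.7973 = 72.8 dB

72.8


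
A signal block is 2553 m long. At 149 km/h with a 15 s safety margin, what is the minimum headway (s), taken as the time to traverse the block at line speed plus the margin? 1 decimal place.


V = 149 / 3.6 = 41.3889 m/s
Block traversal time = 2553 / 41.3889 = 61.6832 s
Headway = 61.6832 + 15
Headway = 76.7 s

76.7


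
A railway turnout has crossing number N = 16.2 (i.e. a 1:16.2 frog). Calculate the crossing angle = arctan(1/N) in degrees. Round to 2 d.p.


1/N = 1/16.2 = 0.061728
angle = arctan(0.061728) = 0.06165 rad
angle = 0.06165 * 180/pi = 3.53 degrees

3.53


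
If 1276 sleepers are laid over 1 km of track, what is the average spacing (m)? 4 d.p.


Spacing = 1000 m / number of sleepers
Spacing = 1000 / 1276
Spacing = 0.7837 m

0.7837


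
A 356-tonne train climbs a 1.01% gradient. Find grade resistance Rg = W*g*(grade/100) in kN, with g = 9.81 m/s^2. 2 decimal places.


Rg = W * 9.81 * grade / 100
Rg = 356 * 9.81 * 1.01 / 100
Rg = 3492.36 * 0.0101
Rg = 35.27 kN

35.27


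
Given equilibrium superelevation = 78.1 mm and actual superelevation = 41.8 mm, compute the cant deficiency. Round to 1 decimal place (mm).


Cant deficiency = equilibrium cant - actual cant
CD = 78.1 - 41.8
CD = 36.3 mm

36.3


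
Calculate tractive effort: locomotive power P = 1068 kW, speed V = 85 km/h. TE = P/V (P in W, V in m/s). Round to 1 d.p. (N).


Convert: P = 1068 kW = 1068000 W
V = 85 / 3.6 = 23.6111 m/s
TE = 1068000 / 23.6111
TE = 45232.9 N

45232.9


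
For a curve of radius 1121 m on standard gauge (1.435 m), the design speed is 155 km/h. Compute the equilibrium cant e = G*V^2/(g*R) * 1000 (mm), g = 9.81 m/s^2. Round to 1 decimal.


Convert speed: V = 155 / 3.6 = 43.0556 m/s
Apply formula: e = 1.435 * 43.0556^2 / (9.81 * 1121)
e = 1.435 * 1853.7809 / 10997.01
e = 0.2419 m = 241.9 mm

241.9


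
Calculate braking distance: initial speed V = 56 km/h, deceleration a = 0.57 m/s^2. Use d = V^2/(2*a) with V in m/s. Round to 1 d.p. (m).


Convert speed: V = 56 / 3.6 = 15.5556 m/s
V^2 = 241.9753
d = 241.9753 / (2 * 0.57)
d = 241.9753 / 1.14
d = 212.3 m

212.3


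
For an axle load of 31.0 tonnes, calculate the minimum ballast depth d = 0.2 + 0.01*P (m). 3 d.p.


d = 0.2 + 0.01 * 31.0
d = 0.2 + 0.31
d = 0.510 m

0.510


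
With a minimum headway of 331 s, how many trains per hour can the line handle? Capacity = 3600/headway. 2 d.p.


Capacity = 3600 / headway
Capacity = 3600 / 331
Capacity = 10.88 trains/hour

10.88


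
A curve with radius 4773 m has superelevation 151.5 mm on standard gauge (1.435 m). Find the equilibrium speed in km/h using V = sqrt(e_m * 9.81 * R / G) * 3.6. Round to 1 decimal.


Convert cant: e = 151.5 mm = 0.1515 m
V_ms = sqrt(0.1515 * 9.81 * 4773 / 1.435)
V_ms = sqrt(4943.347871) = 70.3089 m/s
V = 70.3089 * 3.6 = 253.1 km/h

253.1


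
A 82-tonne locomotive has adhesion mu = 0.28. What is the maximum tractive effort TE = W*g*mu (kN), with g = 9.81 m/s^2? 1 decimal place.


TE_max = W * g * mu
TE_max = 82 * 9.81 * 0.28
TE_max = 804.42 * 0.28
TE_max = 225.2 kN

225.2


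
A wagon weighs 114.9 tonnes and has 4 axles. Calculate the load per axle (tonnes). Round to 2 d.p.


Load per axle = total weight / number of axles
Load = 114.9 / 4
Load = 28.73 tonnes

28.73


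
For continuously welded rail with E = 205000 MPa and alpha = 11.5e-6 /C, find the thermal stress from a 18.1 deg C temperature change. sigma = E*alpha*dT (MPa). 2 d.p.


sigma = E * alpha * dT
sigma = 205000 * 11.5e-6 * 18.1
sigma = 2.3575 * 18.1
sigma = 42.67 MPa

42.67


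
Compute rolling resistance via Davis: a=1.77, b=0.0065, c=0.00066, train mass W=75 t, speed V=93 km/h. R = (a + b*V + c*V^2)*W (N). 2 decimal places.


b*V = 0.0065 * 93 = 0.6045
c*V^2 = 0.00066 * 8649 = 5.70834
R_per_t = 1.77 + 0.6045 + 5.70834 = 8.08284 N/t
R_total = 8.08284 * 75 = 606.21 N

606.21


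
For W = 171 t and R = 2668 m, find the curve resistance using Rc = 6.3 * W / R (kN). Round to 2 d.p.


Rc = 6.3 * W / R
Rc = 6.3 * 171 / 2668
Rc = 1077.3 / 2668
Rc = 0.40 kN

0.40


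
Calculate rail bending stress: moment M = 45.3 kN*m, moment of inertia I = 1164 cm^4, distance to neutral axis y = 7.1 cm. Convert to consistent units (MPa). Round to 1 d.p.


Convert units:
M = 45.3 kN*m = 45300000 N*mm
y = 7.1 cm = 71 mm
I = 1164 cm^4 = 11640000 mm^4
sigma = 45300000 * 71 / 11640000
sigma = 276.3 MPa

276.3


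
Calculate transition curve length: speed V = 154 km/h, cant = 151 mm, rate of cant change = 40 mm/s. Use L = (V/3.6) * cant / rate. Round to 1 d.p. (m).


Convert speed: V = 154 / 3.6 = 42.7778 m/s
L = 42.7778 * 151 / 40
L = 6459.4444 / 40
L = 161.5 m

161.5


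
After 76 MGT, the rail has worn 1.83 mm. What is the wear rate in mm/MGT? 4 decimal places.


Wear rate = total wear / cumulative tonnage
Rate = 1.83 / 76
Rate = 0.0241 mm/MGT

0.0241


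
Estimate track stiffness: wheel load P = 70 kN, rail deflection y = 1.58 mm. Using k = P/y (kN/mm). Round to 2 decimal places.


Track stiffness k = P / y
k = 70 / 1.58
k = 44.30 kN/mm

44.30


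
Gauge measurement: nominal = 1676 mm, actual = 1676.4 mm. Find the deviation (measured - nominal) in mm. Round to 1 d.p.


Deviation = measured - nominal
Deviation = 1676.4 - 1676
Deviation = 0.4 mm

0.4


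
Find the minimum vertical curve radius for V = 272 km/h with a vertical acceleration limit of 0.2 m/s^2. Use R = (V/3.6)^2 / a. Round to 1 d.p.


Convert speed: V = 272 / 3.6 = 75.5556 m/s
V^2 = 5708.642 m^2/s^2
R_v = 5708.642 / 0.2
R_v = 28543.2 m

28543.2


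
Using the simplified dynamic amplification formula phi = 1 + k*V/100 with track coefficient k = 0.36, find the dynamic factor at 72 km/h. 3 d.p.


phi = 1 + k * V / 100
phi = 1 + 0.36 * 72 / 100
phi = 1 + 0.2592
phi = 1.259

1.259


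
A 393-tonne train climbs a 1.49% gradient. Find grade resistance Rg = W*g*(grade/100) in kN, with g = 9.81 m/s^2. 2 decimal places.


Rg = W * 9.81 * grade / 100
Rg = 393 * 9.81 * 1.49 / 100
Rg = 3855.33 * 0.0149
Rg = 57.44 kN

57.44


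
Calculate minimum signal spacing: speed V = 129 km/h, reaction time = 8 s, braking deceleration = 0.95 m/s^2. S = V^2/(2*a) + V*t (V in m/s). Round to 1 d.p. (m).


V = 129 / 3.6 = 35.8333 m/s
Braking distance = 35.8333^2 / (2*0.95) = 675.8041 m
Sighting distance = 35.8333 * 8 = 286.6667 m
S = 675.8041 + 286.6667 = 962.5 m

962.5


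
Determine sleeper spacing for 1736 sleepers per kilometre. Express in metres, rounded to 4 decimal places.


Spacing = 1000 m / number of sleepers
Spacing = 1000 / 1736
Spacing = 0.5760 m

0.5760


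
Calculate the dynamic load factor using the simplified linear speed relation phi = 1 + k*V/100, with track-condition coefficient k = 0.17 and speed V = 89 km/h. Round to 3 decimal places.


phi = 1 + k * V / 100
phi = 1 + 0.17 * 89 / 100
phi = 1 + 0.1513
phi = 1.151

1.151


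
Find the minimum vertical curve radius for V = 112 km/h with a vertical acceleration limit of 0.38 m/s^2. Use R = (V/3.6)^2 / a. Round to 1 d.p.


Convert speed: V = 112 / 3.6 = 31.1111 m/s
V^2 = 967.9012 m^2/s^2
R_v = 967.9012 / 0.38
R_v = 2547.1 m

2547.1


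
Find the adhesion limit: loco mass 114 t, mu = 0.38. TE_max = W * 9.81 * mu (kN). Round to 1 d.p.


TE_max = W * g * mu
TE_max = 114 * 9.81 * 0.38
TE_max = 1118.34 * 0.38
TE_max = 425.0 kN

425.0


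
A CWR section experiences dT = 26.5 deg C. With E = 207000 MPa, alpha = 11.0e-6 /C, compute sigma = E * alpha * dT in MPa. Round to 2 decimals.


sigma = E * alpha * dT
sigma = 207000 * 11.0e-6 * 26.5
sigma = 2.277 * 26.5
sigma = 60.34 MPa

60.34


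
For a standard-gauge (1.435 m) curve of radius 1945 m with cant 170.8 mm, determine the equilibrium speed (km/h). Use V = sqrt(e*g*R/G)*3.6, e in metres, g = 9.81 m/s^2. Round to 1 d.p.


Convert cant: e = 170.8 mm = 0.1708 m
V_ms = sqrt(0.1708 * 9.81 * 1945 / 1.435)
V_ms = sqrt(2271.038927) = 47.6554 m/s
V = 47.6554 * 3.6 = 171.6 km/h

171.6


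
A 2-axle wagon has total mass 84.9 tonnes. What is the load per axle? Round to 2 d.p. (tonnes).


Load per axle = total weight / number of axles
Load = 84.9 / 2
Load = 42.45 tonnes

42.45


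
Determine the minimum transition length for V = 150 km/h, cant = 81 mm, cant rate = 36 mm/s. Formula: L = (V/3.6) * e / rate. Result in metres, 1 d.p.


Convert speed: V = 150 / 3.6 = 41.6667 m/s
L = 41.6667 * 81 / 36
L = 3375.0 / 36
L = 93.8 m

93.8


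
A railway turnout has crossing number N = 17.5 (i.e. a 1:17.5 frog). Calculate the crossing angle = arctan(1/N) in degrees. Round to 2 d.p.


1/N = 1/17.5 = 0.057143
angle = arctan(0.057143) = 0.057081 rad
angle = 0.057081 * 180/pi = 3.27 degrees

3.27


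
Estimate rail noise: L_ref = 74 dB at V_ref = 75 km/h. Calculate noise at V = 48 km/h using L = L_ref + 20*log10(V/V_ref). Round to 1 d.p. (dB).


V/V_ref = 48 / 75 = 0.64
log10(0.64) = -0.19382
20 * -0.19382 = -3.8764
L = 74 + -3.8764 = 70.1 dB

70.1


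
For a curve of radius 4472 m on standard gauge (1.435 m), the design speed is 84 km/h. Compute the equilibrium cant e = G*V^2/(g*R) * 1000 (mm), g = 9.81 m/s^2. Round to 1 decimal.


Convert speed: V = 84 / 3.6 = 23.3333 m/s
Apply formula: e = 1.435 * 23.3333^2 / (9.81 * 4472)
e = 1.435 * 544.4444 / 43870.32
e = 0.017809 m = 17.8 mm

17.8


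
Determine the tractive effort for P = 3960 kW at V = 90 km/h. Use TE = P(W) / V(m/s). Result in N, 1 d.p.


Convert: P = 3960 kW = 3960000 W
V = 90 / 3.6 = 25.0 m/s
TE = 3960000 / 25.0
TE = 158400.0 N

158400.0


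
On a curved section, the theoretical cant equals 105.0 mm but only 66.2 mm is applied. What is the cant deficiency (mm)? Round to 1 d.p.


Cant deficiency = equilibrium cant - actual cant
CD = 105.0 - 66.2
CD = 38.8 mm

38.8


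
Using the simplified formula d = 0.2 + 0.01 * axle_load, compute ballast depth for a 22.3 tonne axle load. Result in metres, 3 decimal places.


d = 0.2 + 0.01 * 22.3
d = 0.2 + 0.223
d = 0.423 m

0.423


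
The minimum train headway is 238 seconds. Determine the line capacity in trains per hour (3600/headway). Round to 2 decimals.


Capacity = 3600 / headway
Capacity = 3600 / 238
Capacity = 15.13 trains/hour

15.13


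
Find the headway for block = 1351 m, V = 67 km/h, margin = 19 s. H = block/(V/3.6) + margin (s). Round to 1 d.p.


V = 67 / 3.6 = 18.6111 m/s
Block traversal time = 1351 / 18.6111 = 72.591 s
Headway = 72.591 + 19
Headway = 91.6 s

91.6


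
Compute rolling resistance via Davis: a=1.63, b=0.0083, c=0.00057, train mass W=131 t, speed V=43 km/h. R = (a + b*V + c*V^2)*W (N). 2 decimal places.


b*V = 0.0083 * 43 = 0.3569
c*V^2 = 0.00057 * 1849 = 1.05393
R_per_t = 1.63 + 0.3569 + 1.05393 = 3.04083 N/t
R_total = 3.04083 * 131 = 398.35 N

398.35


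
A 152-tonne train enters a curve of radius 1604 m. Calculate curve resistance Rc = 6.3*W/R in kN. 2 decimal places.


Rc = 6.3 * W / R
Rc = 6.3 * 152 / 1604
Rc = 957.6 / 1604
Rc = 0.60 kN

0.60


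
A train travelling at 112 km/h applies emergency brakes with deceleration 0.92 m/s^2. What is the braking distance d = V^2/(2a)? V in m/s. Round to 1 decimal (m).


Convert speed: V = 112 / 3.6 = 31.1111 m/s
V^2 = 967.9012
d = 967.9012 / (2 * 0.92)
d = 967.9012 / 1.84
d = 526.0 m

526.0


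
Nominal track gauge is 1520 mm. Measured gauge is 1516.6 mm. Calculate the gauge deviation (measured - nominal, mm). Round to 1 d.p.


Deviation = measured - nominal
Deviation = 1516.6 - 1520
Deviation = -3.4 mm

-3.4


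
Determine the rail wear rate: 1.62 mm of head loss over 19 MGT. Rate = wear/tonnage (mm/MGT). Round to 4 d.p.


Wear rate = total wear / cumulative tonnage
Rate = 1.62 / 19
Rate = 0.0853 mm/MGT

0.0853


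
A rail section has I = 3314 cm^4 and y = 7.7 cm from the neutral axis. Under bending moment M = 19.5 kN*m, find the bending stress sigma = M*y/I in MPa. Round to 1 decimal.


Convert units:
M = 19.5 kN*m = 19500000 N*mm
y = 7.7 cm = 77 mm
I = 3314 cm^4 = 33140000 mm^4
sigma = 19500000 * 77 / 33140000
sigma = 45.3 MPa

45.3


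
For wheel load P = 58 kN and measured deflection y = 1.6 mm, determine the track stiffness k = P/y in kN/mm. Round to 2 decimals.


Track stiffness k = P / y
k = 58 / 1.6
k = 36.25 kN/mm

36.25


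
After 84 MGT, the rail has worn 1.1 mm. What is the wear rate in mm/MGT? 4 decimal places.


Wear rate = total wear / cumulative tonnage
Rate = 1.1 / 84
Rate = 0.0131 mm/MGT

0.0131


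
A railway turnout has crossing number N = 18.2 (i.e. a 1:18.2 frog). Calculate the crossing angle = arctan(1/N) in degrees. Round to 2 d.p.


1/N = 1/18.2 = 0.054945
angle = arctan(0.054945) = 0.05489 rad
angle = 0.05489 * 180/pi = 3.14 degrees

3.14


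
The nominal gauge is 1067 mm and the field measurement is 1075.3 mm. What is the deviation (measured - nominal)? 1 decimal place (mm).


Deviation = measured - nominal
Deviation = 1075.3 - 1067
Deviation = 8.3 mm

8.3


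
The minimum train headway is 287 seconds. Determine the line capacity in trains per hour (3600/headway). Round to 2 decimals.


Capacity = 3600 / headway
Capacity = 3600 / 287
Capacity = 12.54 trains/hour

12.54


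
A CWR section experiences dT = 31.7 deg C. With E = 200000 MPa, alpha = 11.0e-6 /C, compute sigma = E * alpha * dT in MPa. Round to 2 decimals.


sigma = E * alpha * dT
sigma = 200000 * 11.0e-6 * 31.7
sigma = 2.2 * 31.7
sigma = 69.74 MPa

69.74


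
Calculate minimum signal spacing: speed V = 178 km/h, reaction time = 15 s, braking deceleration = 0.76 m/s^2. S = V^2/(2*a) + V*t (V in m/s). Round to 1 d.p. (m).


V = 178 / 3.6 = 49.4444 m/s
Braking distance = 49.4444^2 / (2*0.76) = 1608.3902 m
Sighting distance = 49.4444 * 15 = 741.6667 m
S = 1608.3902 + 741.6667 = 2350.1 m

2350.1


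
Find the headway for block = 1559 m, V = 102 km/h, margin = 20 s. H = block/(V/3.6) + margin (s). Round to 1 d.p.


V = 102 / 3.6 = 28.3333 m/s
Block traversal time = 1559 / 28.3333 = 55.0235 s
Headway = 55.0235 + 20
Headway = 75.0 s

75.0


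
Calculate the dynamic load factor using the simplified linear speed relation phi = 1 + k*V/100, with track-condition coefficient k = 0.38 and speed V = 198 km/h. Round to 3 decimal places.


phi = 1 + k * V / 100
phi = 1 + 0.38 * 198 / 100
phi = 1 + 0.7524
phi = 1.752

1.752


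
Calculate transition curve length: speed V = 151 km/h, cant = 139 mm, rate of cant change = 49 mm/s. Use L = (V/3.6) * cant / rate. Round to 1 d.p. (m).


Convert speed: V = 151 / 3.6 = 41.9444 m/s
L = 41.9444 * 139 / 49
L = 5830.2778 / 49
L = 119.0 m

119.0


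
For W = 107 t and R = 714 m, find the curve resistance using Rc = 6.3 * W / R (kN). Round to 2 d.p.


Rc = 6.3 * W / R
Rc = 6.3 * 107 / 714
Rc = 674.1 / 714
Rc = 0.94 kN

0.94


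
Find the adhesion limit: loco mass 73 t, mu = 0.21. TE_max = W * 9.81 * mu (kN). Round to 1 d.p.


TE_max = W * g * mu
TE_max = 73 * 9.81 * 0.21
TE_max = 716.13 * 0.21
TE_max = 150.4 kN

150.4


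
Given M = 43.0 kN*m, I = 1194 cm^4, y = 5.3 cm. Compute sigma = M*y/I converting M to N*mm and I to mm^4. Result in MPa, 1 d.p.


Convert units:
M = 43.0 kN*m = 43000000 N*mm
y = 5.3 cm = 53 mm
I = 1194 cm^4 = 11940000 mm^4
sigma = 43000000 * 53 / 11940000
sigma = 190.9 MPa

190.9


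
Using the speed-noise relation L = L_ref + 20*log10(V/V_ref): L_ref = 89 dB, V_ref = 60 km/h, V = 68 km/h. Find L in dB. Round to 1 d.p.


V/V_ref = 68 / 60 = 1.133333
log10(1.133333) = 0.054358
20 * 0.054358 = 1.0872
L = 89 + 1.0872 = 90.1 dB

90.1


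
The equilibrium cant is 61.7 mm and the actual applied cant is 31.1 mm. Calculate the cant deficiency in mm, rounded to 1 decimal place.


Cant deficiency = equilibrium cant - actual cant
CD = 61.7 - 31.1
CD = 30.6 mm

30.6


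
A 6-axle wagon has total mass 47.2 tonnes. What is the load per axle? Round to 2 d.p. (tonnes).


Load per axle = total weight / number of axles
Load = 47.2 / 6
Load = 7.87 tonnes

7.87


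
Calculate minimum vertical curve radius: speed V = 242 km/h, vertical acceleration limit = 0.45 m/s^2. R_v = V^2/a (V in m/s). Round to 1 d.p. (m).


Convert speed: V = 242 / 3.6 = 67.2222 m/s
V^2 = 4518.8272 m^2/s^2
R_v = 4518.8272 / 0.45
R_v = 10041.8 m

10041.8


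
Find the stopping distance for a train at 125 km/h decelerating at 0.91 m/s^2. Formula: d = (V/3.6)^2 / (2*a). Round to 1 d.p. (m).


Convert speed: V = 125 / 3.6 = 34.7222 m/s
V^2 = 1205.6327
d = 1205.6327 / (2 * 0.91)
d = 1205.6327 / 1.82
d = 662.4 m

662.4


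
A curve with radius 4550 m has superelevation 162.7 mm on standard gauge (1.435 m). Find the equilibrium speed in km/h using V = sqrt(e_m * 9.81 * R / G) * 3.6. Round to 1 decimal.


Convert cant: e = 162.7 mm = 0.1627 m
V_ms = sqrt(0.1627 * 9.81 * 4550 / 1.435)
V_ms = sqrt(5060.763659) = 71.139 m/s
V = 71.139 * 3.6 = 256.1 km/h

256.1


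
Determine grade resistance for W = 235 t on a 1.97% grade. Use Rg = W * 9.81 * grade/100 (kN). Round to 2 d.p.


Rg = W * 9.81 * grade / 100
Rg = 235 * 9.81 * 1.97 / 100
Rg = 2305.35 * 0.0197
Rg = 45.42 kN

45.42


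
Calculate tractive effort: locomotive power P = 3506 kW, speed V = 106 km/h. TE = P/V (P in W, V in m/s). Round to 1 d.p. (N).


Convert: P = 3506 kW = 3506000 W
V = 106 / 3.6 = 29.4444 m/s
TE = 3506000 / 29.4444
TE = 119071.7 N

119071.7


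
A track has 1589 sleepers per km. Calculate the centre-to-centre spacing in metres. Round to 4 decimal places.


Spacing = 1000 m / number of sleepers
Spacing = 1000 / 1589
Spacing = 0.6293 m

0.6293


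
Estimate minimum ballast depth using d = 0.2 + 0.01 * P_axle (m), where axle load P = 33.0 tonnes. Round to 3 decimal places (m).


d = 0.2 + 0.01 * 33.0
d = 0.2 + 0.33
d = 0.530 m

0.530


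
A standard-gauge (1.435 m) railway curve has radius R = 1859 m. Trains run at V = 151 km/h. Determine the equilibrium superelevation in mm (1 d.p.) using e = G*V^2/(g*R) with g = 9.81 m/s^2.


Convert speed: V = 151 / 3.6 = 41.9444 m/s
Apply formula: e = 1.435 * 41.9444^2 / (9.81 * 1859)
e = 1.435 * 1759.3364 / 18236.79
e = 0.138437 m = 138.4 mm

138.4


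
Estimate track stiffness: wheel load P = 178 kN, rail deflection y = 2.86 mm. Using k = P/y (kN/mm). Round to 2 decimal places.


Track stiffness k = P / y
k = 178 / 2.86
k = 62.24 kN/mm

62.24


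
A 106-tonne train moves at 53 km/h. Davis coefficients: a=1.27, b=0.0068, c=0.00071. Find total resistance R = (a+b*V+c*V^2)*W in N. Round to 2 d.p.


b*V = 0.0068 * 53 = 0.3604
c*V^2 = 0.00071 * 2809 = 1.99439
R_per_t = 1.27 + 0.3604 + 1.99439 = 3.62479 N/t
R_total = 3.62479 * 106 = 384.23 N

384.23


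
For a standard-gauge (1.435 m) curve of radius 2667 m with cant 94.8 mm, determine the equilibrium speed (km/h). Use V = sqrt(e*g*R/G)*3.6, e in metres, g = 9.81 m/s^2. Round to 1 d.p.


Convert cant: e = 94.8 mm = 0.0948 m
V_ms = sqrt(0.0948 * 9.81 * 2667 / 1.435)
V_ms = sqrt(1728.416722) = 41.5742 m/s
V = 41.5742 * 3.6 = 149.7 km/h

149.7


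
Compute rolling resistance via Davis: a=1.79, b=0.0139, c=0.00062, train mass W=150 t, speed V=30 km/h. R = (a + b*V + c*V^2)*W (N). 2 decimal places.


b*V = 0.0139 * 30 = 0.417
c*V^2 = 0.00062 * 900 = 0.558
R_per_t = 1.79 + 0.417 + 0.558 = 2.765 N/t
R_total = 2.765 * 150 = 414.75 N

414.75


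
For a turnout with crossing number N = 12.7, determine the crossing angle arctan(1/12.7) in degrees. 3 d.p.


1/N = 1/12.7 = 0.07874
angle = arctan(0.07874) = 0.078578 rad
angle = 0.078578 * 180/pi = 4.502 degrees

4.502


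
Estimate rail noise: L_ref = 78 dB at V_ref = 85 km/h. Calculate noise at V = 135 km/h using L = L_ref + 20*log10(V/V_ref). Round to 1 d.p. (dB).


V/V_ref = 135 / 85 = 1.588235
log10(1.588235) = 0.200915
20 * 0.200915 = 4.0183
L = 78 + 4.0183 = 82.0 dB

82.0


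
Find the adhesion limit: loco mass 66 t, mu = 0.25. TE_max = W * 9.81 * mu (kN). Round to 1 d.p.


TE_max = W * g * mu
TE_max = 66 * 9.81 * 0.25
TE_max = 647.46 * 0.25
TE_max = 161.9 kN

161.9


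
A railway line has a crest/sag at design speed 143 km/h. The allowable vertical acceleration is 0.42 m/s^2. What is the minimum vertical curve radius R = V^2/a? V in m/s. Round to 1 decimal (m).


Convert speed: V = 143 / 3.6 = 39.7222 m/s
V^2 = 1577.8549 m^2/s^2
R_v = 1577.8549 / 0.42
R_v = 3756.8 m

3756.8


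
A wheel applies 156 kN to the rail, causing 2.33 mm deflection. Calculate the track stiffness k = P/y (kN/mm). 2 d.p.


Track stiffness k = P / y
k = 156 / 2.33
k = 66.95 kN/mm

66.95


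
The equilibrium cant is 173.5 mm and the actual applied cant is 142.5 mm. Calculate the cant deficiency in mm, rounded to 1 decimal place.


Cant deficiency = equilibrium cant - actual cant
CD = 173.5 - 142.5
CD = 31.0 mm

31.0


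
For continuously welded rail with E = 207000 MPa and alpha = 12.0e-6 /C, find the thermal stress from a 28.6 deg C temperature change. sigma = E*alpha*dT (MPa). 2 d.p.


sigma = E * alpha * dT
sigma = 207000 * 12.0e-6 * 28.6
sigma = 2.484 * 28.6
sigma = 71.04 MPa

71.04


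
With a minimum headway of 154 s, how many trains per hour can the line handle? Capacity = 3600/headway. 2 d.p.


Capacity = 3600 / headway
Capacity = 3600 / 154
Capacity = 23.38 trains/hour

23.38


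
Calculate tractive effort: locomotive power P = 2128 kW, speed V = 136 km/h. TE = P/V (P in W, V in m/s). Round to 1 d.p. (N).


Convert: P = 2128 kW = 2128000 W
V = 136 / 3.6 = 37.7778 m/s
TE = 2128000 / 37.7778
TE = 56329.4 N

56329.4


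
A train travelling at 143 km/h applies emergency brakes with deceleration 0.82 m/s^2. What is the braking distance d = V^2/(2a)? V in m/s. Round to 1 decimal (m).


Convert speed: V = 143 / 3.6 = 39.7222 m/s
V^2 = 1577.8549
d = 1577.8549 / (2 * 0.82)
d = 1577.8549 / 1.64
d = 962.1 m

962.1


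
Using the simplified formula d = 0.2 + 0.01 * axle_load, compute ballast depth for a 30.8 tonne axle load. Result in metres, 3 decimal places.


d = 0.2 + 0.01 * 30.8
d = 0.2 + 0.308
d = 0.508 m

0.508


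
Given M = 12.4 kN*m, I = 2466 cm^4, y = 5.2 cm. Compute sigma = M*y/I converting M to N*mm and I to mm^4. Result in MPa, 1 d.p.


Convert units:
M = 12.4 kN*m = 12400000 N*mm
y = 5.2 cm = 52 mm
I = 2466 cm^4 = 24660000 mm^4
sigma = 12400000 * 52 / 24660000
sigma = 26.1 MPa

26.1


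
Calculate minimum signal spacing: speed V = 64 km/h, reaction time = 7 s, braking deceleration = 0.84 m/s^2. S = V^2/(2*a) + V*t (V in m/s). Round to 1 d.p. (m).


V = 64 / 3.6 = 17.7778 m/s
Braking distance = 17.7778^2 / (2*0.84) = 188.1246 m
Sighting distance = 17.7778 * 7 = 124.4444 m
S = 188.1246 + 124.4444 = 312.6 m

312.6


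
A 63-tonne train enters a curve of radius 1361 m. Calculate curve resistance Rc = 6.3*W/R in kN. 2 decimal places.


Rc = 6.3 * W / R
Rc = 6.3 * 63 / 1361
Rc = 396.9 / 1361
Rc = 0.29 kN

0.29


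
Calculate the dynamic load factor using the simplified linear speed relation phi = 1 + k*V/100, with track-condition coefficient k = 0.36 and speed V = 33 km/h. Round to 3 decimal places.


phi = 1 + k * V / 100
phi = 1 + 0.36 * 33 / 100
phi = 1 + 0.1188
phi = 1.119

1.119


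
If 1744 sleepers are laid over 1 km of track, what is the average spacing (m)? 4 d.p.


Spacing = 1000 m / number of sleepers
Spacing = 1000 / 1744
Spacing = 0.5734 m

0.5734


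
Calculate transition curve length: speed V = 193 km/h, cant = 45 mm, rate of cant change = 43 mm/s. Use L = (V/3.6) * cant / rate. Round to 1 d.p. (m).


Convert speed: V = 193 / 3.6 = 53.6111 m/s
L = 53.6111 * 45 / 43
L = 2412.5 / 43
L = 56.1 m

56.1


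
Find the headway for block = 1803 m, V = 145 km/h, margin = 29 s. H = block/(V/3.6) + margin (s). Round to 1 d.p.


V = 145 / 3.6 = 40.2778 m/s
Block traversal time = 1803 / 40.2778 = 44.7641 s
Headway = 44.7641 + 29
Headway = 73.8 s

73.8


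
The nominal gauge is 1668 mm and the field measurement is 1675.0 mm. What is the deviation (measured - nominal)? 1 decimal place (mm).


Deviation = measured - nominal
Deviation = 1675.0 - 1668
Deviation = 7.0 mm

7.0


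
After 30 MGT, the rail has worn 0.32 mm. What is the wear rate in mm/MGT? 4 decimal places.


Wear rate = total wear / cumulative tonnage
Rate = 0.32 / 30
Rate = 0.0107 mm/MGT

0.0107


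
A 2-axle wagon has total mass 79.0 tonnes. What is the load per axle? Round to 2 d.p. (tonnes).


Load per axle = total weight / number of axles
Load = 79.0 / 2
Load = 39.50 tonnes

39.50


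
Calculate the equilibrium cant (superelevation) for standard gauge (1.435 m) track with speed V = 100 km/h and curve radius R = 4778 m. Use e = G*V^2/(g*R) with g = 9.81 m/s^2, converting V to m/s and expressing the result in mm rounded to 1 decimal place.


Convert speed: V = 100 / 3.6 = 27.7778 m/s
Apply formula: e = 1.435 * 27.7778^2 / (9.81 * 4778)
e = 1.435 * 771.6049 / 46872.18
e = 0.023623 m = 23.6 mm

23.6


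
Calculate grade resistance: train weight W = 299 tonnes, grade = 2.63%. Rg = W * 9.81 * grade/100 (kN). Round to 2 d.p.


Rg = W * 9.81 * grade / 100
Rg = 299 * 9.81 * 2.63 / 100
Rg = 2933.19 * 0.0263
Rg = 77.14 kN

77.14


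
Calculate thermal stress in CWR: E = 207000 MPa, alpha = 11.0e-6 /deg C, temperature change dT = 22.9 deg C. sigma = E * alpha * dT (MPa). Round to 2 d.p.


sigma = E * alpha * dT
sigma = 207000 * 11.0e-6 * 22.9
sigma = 2.277 * 22.9
sigma = 52.14 MPa

52.14


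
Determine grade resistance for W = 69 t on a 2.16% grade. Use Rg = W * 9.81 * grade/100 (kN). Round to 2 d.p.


Rg = W * 9.81 * grade / 100
Rg = 69 * 9.81 * 2.16 / 100
Rg = 676.89 * 0.0216
Rg = 14.62 kN

14.62


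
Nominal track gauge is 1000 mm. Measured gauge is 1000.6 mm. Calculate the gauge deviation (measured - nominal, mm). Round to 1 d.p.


Deviation = measured - nominal
Deviation = 1000.6 - 1000
Deviation = 0.6 mm

0.6


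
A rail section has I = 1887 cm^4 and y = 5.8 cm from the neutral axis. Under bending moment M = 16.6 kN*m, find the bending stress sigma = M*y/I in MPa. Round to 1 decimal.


Convert units:
M = 16.6 kN*m = 16600000 N*mm
y = 5.8 cm = 58 mm
I = 1887 cm^4 = 18870000 mm^4
sigma = 16600000 * 58 / 18870000
sigma = 51.0 MPa

51.0


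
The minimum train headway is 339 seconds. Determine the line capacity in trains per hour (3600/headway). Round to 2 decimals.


Capacity = 3600 / headway
Capacity = 3600 / 339
Capacity = 10.62 trains/hour

10.62


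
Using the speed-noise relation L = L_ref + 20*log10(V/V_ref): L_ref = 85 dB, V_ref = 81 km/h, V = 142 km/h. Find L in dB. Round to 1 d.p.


V/V_ref = 142 / 81 = 1.753086
log10(1.753086) = 0.243803
20 * 0.243803 = 4.8761
L = 85 + 4.8761 = 89.9 dB

89.9


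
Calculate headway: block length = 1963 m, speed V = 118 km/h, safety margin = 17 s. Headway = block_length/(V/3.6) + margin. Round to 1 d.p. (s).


V = 118 / 3.6 = 32.7778 m/s
Block traversal time = 1963 / 32.7778 = 59.8881 s
Headway = 59.8881 + 17
Headway = 76.9 s

76.9


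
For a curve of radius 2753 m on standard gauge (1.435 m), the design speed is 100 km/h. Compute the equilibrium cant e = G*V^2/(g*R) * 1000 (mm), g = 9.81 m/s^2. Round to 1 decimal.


Convert speed: V = 100 / 3.6 = 27.7778 m/s
Apply formula: e = 1.435 * 27.7778^2 / (9.81 * 2753)
e = 1.435 * 771.6049 / 27006.93
e = 0.040999 m = 41.0 mm

41.0


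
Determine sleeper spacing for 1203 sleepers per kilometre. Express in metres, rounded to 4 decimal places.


Spacing = 1000 m / number of sleepers
Spacing = 1000 / 1203
Spacing = 0.8313 m

0.8313


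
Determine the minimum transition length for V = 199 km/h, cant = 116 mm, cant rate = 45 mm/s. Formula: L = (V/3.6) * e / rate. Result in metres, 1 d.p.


Convert speed: V = 199 / 3.6 = 55.2778 m/s
L = 55.2778 * 116 / 45
L = 6412.2222 / 45
L = 142.5 m

142.5


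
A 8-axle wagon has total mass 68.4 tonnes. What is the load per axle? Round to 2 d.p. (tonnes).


Load per axle = total weight / number of axles
Load = 68.4 / 8
Load = 8.55 tonnes

8.55


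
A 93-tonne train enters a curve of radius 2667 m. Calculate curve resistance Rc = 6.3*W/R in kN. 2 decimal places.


Rc = 6.3 * W / R
Rc = 6.3 * 93 / 2667
Rc = 585.9 / 2667
Rc = 0.22 kN

0.22


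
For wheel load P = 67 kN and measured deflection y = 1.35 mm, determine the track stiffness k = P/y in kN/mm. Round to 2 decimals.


Track stiffness k = P / y
k = 67 / 1.35
k = 49.63 kN/mm

49.63


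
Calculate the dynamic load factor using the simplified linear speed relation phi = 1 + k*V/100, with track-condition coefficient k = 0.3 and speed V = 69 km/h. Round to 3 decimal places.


phi = 1 + k * V / 100
phi = 1 + 0.3 * 69 / 100
phi = 1 + 0.207
phi = 1.207

1.207


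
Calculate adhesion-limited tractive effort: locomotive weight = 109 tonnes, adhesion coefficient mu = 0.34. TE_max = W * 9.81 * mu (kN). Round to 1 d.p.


TE_max = W * g * mu
TE_max = 109 * 9.81 * 0.34
TE_max = 1069.29 * 0.34
TE_max = 363.6 kN

363.6


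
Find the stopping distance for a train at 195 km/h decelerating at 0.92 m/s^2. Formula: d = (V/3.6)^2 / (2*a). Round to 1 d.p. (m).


Convert speed: V = 195 / 3.6 = 54.1667 m/s
V^2 = 2934.0278
d = 2934.0278 / (2 * 0.92)
d = 2934.0278 / 1.84
d = 1594.6 m

1594.6


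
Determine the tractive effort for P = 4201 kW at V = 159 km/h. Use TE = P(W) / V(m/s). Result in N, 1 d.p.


Convert: P = 4201 kW = 4201000 W
V = 159 / 3.6 = 44.1667 m/s
TE = 4201000 / 44.1667
TE = 95117.0 N

95117.0


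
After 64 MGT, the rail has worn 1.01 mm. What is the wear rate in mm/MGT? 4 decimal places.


Wear rate = total wear / cumulative tonnage
Rate = 1.01 / 64
Rate = 0.0158 mm/MGT

0.0158


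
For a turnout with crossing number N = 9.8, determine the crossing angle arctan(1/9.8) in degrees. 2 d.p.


1/N = 1/9.8 = 0.102041
angle = arctan(0.102041) = 0.101689 rad
angle = 0.101689 * 180/pi = 5.83 degrees

5.83


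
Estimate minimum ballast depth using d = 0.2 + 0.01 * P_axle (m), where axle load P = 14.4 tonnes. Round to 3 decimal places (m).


d = 0.2 + 0.01 * 14.4
d = 0.2 + 0.144
d = 0.344 m

0.344


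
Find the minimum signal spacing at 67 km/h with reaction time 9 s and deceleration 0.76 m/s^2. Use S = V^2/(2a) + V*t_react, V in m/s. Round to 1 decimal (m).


V = 67 / 3.6 = 18.6111 m/s
Braking distance = 18.6111^2 / (2*0.76) = 227.8773 m
Sighting distance = 18.6111 * 9 = 167.5 m
S = 227.8773 + 167.5 = 395.4 m

395.4


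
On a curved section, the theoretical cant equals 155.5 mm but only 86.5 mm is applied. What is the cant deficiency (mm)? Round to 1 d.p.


Cant deficiency = equilibrium cant - actual cant
CD = 155.5 - 86.5
CD = 69.0 mm

69.0


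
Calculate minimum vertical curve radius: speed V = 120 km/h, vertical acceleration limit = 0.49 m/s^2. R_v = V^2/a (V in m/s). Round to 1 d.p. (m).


Convert speed: V = 120 / 3.6 = 33.3333 m/s
V^2 = 1111.1111 m^2/s^2
R_v = 1111.1111 / 0.49
R_v = 2267.6 m

2267.6


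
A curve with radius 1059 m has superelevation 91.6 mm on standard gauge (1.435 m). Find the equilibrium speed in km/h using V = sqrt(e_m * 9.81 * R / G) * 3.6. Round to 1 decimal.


Convert cant: e = 91.6 mm = 0.0916 m
V_ms = sqrt(0.0916 * 9.81 * 1059 / 1.435)
V_ms = sqrt(663.145062) = 25.7516 m/s
V = 25.7516 * 3.6 = 92.7 km/h

92.7


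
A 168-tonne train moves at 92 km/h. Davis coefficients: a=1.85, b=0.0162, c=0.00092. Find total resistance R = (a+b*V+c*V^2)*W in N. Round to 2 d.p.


b*V = 0.0162 * 92 = 1.4904
c*V^2 = 0.00092 * 8464 = 7.78688
R_per_t = 1.85 + 1.4904 + 7.78688 = 11.12728 N/t
R_total = 11.12728 * 168 = 1869.38 N

1869.38


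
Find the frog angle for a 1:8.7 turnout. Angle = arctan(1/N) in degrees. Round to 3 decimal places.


1/N = 1/8.7 = 0.114943
angle = arctan(0.114943) = 0.11444 rad
angle = 0.11444 * 180/pi = 6.557 degrees

6.557


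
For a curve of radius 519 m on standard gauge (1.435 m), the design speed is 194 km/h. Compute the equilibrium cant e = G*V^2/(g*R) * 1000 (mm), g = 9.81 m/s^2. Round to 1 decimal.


Convert speed: V = 194 / 3.6 = 53.8889 m/s
Apply formula: e = 1.435 * 53.8889^2 / (9.81 * 519)
e = 1.435 * 2904.0123 / 5091.39
e = 0.818491 m = 818.5 mm

818.5


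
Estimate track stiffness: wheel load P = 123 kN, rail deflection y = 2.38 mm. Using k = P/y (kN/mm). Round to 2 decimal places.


Track stiffness k = P / y
k = 123 / 2.38
k = 51.68 kN/mm

51.68


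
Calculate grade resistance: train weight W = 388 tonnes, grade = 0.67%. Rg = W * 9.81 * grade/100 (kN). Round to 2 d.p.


Rg = W * 9.81 * grade / 100
Rg = 388 * 9.81 * 0.67 / 100
Rg = 3806.28 * 0.0067
Rg = 25.50 kN

25.50


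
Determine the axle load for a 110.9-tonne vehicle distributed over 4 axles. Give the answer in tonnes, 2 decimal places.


Load per axle = total weight / number of axles
Load = 110.9 / 4
Load = 27.73 tonnes

27.73


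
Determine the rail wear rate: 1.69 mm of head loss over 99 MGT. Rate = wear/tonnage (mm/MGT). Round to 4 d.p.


Wear rate = total wear / cumulative tonnage
Rate = 1.69 / 99
Rate = 0.0171 mm/MGT

0.0171


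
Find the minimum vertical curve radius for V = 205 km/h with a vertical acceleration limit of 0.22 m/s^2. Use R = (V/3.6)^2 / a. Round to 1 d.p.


Convert speed: V = 205 / 3.6 = 56.9444 m/s
V^2 = 3242.6698 m^2/s^2
R_v = 3242.6698 / 0.22
R_v = 14739.4 m

14739.4


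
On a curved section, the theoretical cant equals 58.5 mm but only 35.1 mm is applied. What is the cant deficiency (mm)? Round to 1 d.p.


Cant deficiency = equilibrium cant - actual cant
CD = 58.5 - 35.1
CD = 23.4 mm

23.4


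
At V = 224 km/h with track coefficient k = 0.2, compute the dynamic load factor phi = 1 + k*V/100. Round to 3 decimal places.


phi = 1 + k * V / 100
phi = 1 + 0.2 * 224 / 100
phi = 1 + 0.448
phi = 1.448

1.448


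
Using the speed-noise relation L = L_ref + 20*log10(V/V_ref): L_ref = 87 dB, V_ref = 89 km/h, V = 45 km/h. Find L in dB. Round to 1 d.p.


V/V_ref = 45 / 89 = 0.505618
log10(0.505618) = -0.296177
20 * -0.296177 = -5.9235
L = 87 + -5.9235 = 81.1 dB

81.1


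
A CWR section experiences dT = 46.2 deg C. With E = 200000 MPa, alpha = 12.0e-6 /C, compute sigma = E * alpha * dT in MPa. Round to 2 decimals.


sigma = E * alpha * dT
sigma = 200000 * 12.0e-6 * 46.2
sigma = 2.4 * 46.2
sigma = 110.88 MPa

110.88


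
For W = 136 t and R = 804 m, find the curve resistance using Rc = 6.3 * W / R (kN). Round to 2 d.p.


Rc = 6.3 * W / R
Rc = 6.3 * 136 / 804
Rc = 856.8 / 804
Rc = 1.07 kN

1.07


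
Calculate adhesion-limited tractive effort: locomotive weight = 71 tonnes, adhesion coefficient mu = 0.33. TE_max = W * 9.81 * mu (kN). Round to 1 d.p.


TE_max = W * g * mu
TE_max = 71 * 9.81 * 0.33
TE_max = 696.51 * 0.33
TE_max = 229.8 kN

229.8


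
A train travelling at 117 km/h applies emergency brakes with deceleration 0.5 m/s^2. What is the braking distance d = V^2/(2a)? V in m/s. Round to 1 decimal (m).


Convert speed: V = 117 / 3.6 = 32.5 m/s
V^2 = 1056.25
d = 1056.25 / (2 * 0.5)
d = 1056.25 / 1.0
d = 1056.3 m

1056.3


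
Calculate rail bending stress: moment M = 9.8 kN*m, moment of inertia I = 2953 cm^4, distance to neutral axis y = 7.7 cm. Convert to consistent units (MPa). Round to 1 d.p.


Convert units:
M = 9.8 kN*m = 9800000 N*mm
y = 7.7 cm = 77 mm
I = 2953 cm^4 = 29530000 mm^4
sigma = 9800000 * 77 / 29530000
sigma = 25.6 MPa

25.6


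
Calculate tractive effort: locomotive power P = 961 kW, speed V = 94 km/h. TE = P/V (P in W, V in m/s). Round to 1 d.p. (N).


Convert: P = 961 kW = 961000 W
V = 94 / 3.6 = 26.1111 m/s
TE = 961000 / 26.1111
TE = 36804.3 N

36804.3


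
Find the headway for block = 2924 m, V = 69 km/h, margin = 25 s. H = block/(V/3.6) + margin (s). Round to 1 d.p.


V = 69 / 3.6 = 19.1667 m/s
Block traversal time = 2924 / 19.1667 = 152.5565 s
Headway = 152.5565 + 25
Headway = 177.6 s

177.6


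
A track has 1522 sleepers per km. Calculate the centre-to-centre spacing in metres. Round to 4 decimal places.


Spacing = 1000 m / number of sleepers
Spacing = 1000 / 1522
Spacing = 0.6570 m

0.6570


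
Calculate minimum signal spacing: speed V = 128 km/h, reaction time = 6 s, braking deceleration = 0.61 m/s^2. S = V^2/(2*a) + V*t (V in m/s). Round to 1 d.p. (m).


V = 128 / 3.6 = 35.5556 m/s
Braking distance = 35.5556^2 / (2*0.61) = 1036.2275 m
Sighting distance = 35.5556 * 6 = 213.3333 m
S = 1036.2275 + 213.3333 = 1249.6 m

1249.6


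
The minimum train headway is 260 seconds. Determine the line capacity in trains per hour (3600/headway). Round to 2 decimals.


Capacity = 3600 / headway
Capacity = 3600 / 260
Capacity = 13.85 trains/hour

13.85


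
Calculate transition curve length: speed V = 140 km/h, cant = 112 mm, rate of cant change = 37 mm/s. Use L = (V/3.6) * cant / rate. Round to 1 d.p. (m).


Convert speed: V = 140 / 3.6 = 38.8889 m/s
L = 38.8889 * 112 / 37
L = 4355.5556 / 37
L = 117.7 m

117.7


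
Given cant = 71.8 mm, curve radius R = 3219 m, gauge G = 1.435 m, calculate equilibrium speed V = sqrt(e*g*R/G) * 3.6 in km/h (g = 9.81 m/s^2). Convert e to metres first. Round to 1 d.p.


Convert cant: e = 71.8 mm = 0.0718 m
V_ms = sqrt(0.0718 * 9.81 * 3219 / 1.435)
V_ms = sqrt(1580.019792) = 39.7495 m/s
V = 39.7495 * 3.6 = 143.1 km/h

143.1


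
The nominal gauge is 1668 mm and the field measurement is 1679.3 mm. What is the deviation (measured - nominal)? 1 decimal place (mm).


Deviation = measured - nominal
Deviation = 1679.3 - 1668
Deviation = 11.3 mm

11.3


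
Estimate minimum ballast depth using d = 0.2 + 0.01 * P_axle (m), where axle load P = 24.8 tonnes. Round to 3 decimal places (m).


d = 0.2 + 0.01 * 24.8
d = 0.2 + 0.248
d = 0.448 m

0.448


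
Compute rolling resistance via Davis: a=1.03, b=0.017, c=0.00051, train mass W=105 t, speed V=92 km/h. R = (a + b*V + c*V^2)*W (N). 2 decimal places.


b*V = 0.017 * 92 = 1.564
c*V^2 = 0.00051 * 8464 = 4.31664
R_per_t = 1.03 + 1.564 + 4.31664 = 6.91064 N/t
R_total = 6.91064 * 105 = 725.62 N

725.62


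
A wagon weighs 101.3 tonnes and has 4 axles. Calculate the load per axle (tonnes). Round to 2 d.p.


Load per axle = total weight / number of axles
Load = 101.3 / 4
Load = 25.33 tonnes

25.33


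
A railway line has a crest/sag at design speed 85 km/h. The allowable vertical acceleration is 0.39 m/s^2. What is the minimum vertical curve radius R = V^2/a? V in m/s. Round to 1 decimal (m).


Convert speed: V = 85 / 3.6 = 23.6111 m/s
V^2 = 557.4846 m^2/s^2
R_v = 557.4846 / 0.39
R_v = 1429.4 m

1429.4


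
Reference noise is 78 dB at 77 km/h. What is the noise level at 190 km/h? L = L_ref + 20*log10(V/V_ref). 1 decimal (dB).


V/V_ref = 190 / 77 = 2.467532
log10(2.467532) = 0.392263
20 * 0.392263 = 7.8453
L = 78 + 7.8453 = 85.8 dB

85.8


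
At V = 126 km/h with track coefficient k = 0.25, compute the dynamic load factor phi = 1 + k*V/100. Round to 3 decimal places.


phi = 1 + k * V / 100
phi = 1 + 0.25 * 126 / 100
phi = 1 + 0.315
phi = 1.315

1.315


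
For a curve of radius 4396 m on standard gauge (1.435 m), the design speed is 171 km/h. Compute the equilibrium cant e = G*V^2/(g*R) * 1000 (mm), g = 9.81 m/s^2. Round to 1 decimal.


Convert speed: V = 171 / 3.6 = 47.5 m/s
Apply formula: e = 1.435 * 47.5^2 / (9.81 * 4396)
e = 1.435 * 2256.25 / 43124.76
e = 0.075078 m = 75.1 mm

75.1
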